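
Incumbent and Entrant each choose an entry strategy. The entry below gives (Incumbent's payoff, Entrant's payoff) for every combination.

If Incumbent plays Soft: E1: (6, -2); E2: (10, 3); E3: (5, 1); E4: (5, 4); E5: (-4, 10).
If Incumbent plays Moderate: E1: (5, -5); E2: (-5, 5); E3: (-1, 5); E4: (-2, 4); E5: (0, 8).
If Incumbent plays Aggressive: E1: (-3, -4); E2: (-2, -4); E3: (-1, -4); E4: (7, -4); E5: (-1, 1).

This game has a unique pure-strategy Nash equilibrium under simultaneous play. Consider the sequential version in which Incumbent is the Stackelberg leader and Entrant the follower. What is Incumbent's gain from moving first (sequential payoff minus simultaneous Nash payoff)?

Work backward from Entrant's decision.
- Soft: Entrant compares -2, 3, 1, 4, 10 and picks E5; Incumbent would get -4.
- Moderate: Entrant compares -5, 5, 5, 4, 8 and picks E5; Incumbent would get 0.
- Aggressive: Entrant compares -4, -4, -4, -4, 1 and picks E5; Incumbent would get -1.
Among -4, 0, -1, the best is 0 at Moderate. Subgame-perfect outcome: (Moderate, E5) with payoffs (0, 8).
Now find the simultaneous Nash equilibrium.
Incumbent's best replies: E1→Soft; E2→Soft; E3→Soft; E4→Aggressive; E5→Moderate.
Entrant's best replies: Soft→E5; Moderate→E5; Aggressive→E5.
Only (Moderate, E5) has each player best-responding; Nash payoffs (0, 8).
Incumbent's commitment gain: 0 − 0 = 0.

0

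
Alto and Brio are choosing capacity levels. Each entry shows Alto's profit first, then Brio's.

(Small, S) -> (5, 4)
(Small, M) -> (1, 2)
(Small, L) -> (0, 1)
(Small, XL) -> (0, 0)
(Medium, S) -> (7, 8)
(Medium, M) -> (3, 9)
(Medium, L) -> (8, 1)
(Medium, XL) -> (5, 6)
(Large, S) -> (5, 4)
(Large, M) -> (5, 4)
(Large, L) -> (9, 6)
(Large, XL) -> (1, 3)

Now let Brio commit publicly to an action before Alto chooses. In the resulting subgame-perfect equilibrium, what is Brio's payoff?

Work backward from Alto's decision.
- S → Alto plays Medium (best of 5, 7, 5); Brio gets 8.
- M → Alto plays Large (best of 1, 3, 5); Brio gets 4.
- L → Alto plays Large (best of 0, 8, 9); Brio gets 6.
- XL → Alto plays Medium (best of 0, 5, 1); Brio gets 6.
Maximizing over 8, 4, 6, 6, Brio chooses S. Subgame-perfect outcome: (Medium, S) with payoffs (7, 8).

8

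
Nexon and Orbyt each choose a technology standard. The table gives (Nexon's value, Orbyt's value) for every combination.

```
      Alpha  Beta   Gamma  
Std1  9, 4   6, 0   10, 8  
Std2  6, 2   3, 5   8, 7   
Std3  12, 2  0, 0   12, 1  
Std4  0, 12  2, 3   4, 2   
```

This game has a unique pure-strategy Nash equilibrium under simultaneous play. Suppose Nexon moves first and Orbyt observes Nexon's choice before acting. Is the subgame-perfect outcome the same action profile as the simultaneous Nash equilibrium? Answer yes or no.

Orbyt best-responds to each possible Nexon move:
- Std1 → Orbyt plays Gamma (best of 4, 0, 8); Nexon gets 10.
- Std2 → Orbyt plays Gamma (best of 2, 5, 7); Nexon gets 8.
- Std3 → Orbyt plays Alpha (best of 2, 0, 1); Nexon gets 12.
- Std4 → Orbyt plays Alpha (best of 12, 3, 2); Nexon gets 0.
Among 10, 8, 12, 0, the best is 12 at Std3. Subgame-perfect outcome: (Std3, Alpha) with payoffs (12, 2).
For the simultaneous game, intersect best replies.
Nexon's best replies: Alpha→Std3; Beta→Std1; Gamma→Std3.
Orbyt's best replies: Std1→Gamma; Std2→Gamma; Std3→Alpha; Std4→Alpha.
Only (Std3, Alpha) has each player best-responding; Nash payoffs (12, 2).
Sequential outcome (Std3, Alpha) coincides with the Nash profile (Std3, Alpha).

yes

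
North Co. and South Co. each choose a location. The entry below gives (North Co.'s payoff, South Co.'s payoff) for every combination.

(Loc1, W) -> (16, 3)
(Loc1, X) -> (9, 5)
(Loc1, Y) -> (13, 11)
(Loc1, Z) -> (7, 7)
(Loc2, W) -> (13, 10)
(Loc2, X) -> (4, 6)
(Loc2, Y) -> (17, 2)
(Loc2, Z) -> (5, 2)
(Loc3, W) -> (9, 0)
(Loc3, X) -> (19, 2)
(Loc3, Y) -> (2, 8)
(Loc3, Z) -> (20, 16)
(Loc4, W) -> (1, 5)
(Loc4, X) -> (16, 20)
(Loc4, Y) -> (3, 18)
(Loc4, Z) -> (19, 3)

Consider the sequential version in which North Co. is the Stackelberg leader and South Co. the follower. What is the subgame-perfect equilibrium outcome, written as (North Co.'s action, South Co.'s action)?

(Loc3, Z)

Work backward from South Co.'s decision.
- Loc1: BR = Y, leader payoff 13.
- Loc2: BR = W, leader payoff 13.
- Loc3: BR = Z, leader payoff 20.
- Loc4: BR = X, leader payoff 16.
Among 13, 13, 20, 16, the best is 20 at Loc3. Subgame-perfect outcome: (Loc3, Z) with payoffs (20, 16).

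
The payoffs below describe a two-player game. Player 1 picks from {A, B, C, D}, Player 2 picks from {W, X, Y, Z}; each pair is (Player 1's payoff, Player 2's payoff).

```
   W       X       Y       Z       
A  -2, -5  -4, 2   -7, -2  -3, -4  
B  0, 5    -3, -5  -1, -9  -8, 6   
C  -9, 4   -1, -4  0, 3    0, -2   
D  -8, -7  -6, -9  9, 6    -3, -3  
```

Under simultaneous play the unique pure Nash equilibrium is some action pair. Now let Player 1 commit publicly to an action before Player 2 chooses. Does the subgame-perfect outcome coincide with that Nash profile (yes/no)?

Work backward from Player 2's decision.
- A → Player 2 plays X (best of -5, 2, -2, -4); Player 1 gets -4.
- B → Player 2 plays Z (best of 5, -5, -9, 6); Player 1 gets -8.
- C → Player 2 plays W (best of 4, -4, 3, -2); Player 1 gets -9.
- D → Player 2 plays Y (best of -7, -9, 6, -3); Player 1 gets 9.
Maximizing over -4, -8, -9, 9, Player 1 chooses D. Subgame-perfect outcome: (D, Y) with payoffs (9, 6).
Now find the simultaneous Nash equilibrium.
Player 1's best replies: W→B; X→C; Y→D; Z→C.
Player 2's best replies: A→X; B→Z; C→W; D→Y.
Only (D, Y) has each player best-responding; Nash payoffs (9, 6).
Sequential outcome (D, Y) coincides with the Nash profile (D, Y).

yes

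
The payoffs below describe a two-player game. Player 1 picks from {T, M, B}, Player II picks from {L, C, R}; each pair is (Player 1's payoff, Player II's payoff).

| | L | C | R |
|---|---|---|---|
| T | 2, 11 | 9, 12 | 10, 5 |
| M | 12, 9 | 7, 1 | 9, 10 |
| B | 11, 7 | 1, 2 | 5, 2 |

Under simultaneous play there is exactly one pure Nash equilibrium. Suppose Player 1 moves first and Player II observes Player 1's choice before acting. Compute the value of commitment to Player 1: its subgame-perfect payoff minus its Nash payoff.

Work backward from Player II's decision.
- T: BR = C, leader payoff 9.
- M: BR = R, leader payoff 9.
- B: BR = L, leader payoff 11.
Among 9, 9, 11, the best is 11 at B. Subgame-perfect outcome: (B, L) with payoffs (11, 7).
Now find the simultaneous Nash equilibrium.
Player 1's best replies: L→M; C→T; R→T.
Player II's best replies: T→C; M→R; B→L.
Only (T, C) has each player best-responding; Nash payoffs (9, 12).
Player 1's commitment gain: 11 − 9 = 2.

2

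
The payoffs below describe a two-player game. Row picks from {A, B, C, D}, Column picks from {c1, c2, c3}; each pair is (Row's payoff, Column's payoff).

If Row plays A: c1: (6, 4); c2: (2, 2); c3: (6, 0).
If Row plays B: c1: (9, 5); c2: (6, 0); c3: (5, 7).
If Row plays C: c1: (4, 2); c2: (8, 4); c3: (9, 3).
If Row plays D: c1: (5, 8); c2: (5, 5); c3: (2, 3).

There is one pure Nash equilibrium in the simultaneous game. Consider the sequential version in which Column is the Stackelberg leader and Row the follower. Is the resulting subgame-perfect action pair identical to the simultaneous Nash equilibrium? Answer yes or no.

Backward induction with Column moving first.
- c1: BR = B, leader payoff 5.
- c2: BR = C, leader payoff 4.
- c3: BR = C, leader payoff 3.
Column's induced payoffs are 5, 4, 3, so Column commits to c1. Subgame-perfect outcome: (B, c1) with payoffs (9, 5).
Under simultaneous play:
Row's best replies: c1→B; c2→C; c3→C.
Column's best replies: A→c1; B→c3; C→c2; D→c1.
Only (C, c2) has each player best-responding; Nash payoffs (8, 4).
Sequential outcome (B, c1) differs from the Nash profile (C, c2).

no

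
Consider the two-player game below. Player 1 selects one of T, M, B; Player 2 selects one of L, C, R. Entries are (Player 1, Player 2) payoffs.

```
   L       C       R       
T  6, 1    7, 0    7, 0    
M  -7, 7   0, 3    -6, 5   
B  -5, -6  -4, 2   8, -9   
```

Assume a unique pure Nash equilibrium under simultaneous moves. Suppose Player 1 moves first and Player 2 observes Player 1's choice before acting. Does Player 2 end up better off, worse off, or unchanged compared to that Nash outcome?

unchanged

Backward induction with Player 1 moving first.
- T: Player 2 compares 1, 0, 0 and picks L; Player 1 would get 6.
- M: Player 2 compares 7, 3, 5 and picks L; Player 1 would get -7.
- B: Player 2 compares -6, 2, -9 and picks C; Player 1 would get -4.
Maximizing over 6, -7, -4, Player 1 chooses T. Subgame-perfect outcome: (T, L) with payoffs (6, 1).
For the simultaneous game, intersect best replies.
Player 1's best replies: L→T; C→T; R→B.
Player 2's best replies: T→L; M→L; B→C.
Only (T, L) has each player best-responding; Nash payoffs (6, 1).
Player 2 earns 1 sequentially versus 1 at the Nash outcome: unchanged.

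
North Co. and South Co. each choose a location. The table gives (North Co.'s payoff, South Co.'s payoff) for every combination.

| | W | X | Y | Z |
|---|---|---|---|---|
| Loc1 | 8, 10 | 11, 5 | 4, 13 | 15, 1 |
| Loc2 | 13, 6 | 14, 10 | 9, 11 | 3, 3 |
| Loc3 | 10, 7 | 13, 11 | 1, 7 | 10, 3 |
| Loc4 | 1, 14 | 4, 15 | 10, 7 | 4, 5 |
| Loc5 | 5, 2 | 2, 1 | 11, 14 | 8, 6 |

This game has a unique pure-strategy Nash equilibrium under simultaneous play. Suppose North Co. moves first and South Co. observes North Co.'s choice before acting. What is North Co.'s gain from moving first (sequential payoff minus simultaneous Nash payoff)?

2

Solve by backward induction (North Co. leads).
- Loc1 → South Co. plays Y (best of 10, 5, 13, 1); North Co. gets 4.
- Loc2 → South Co. plays Y (best of 6, 10, 11, 3); North Co. gets 9.
- Loc3 → South Co. plays X (best of 7, 11, 7, 3); North Co. gets 13.
- Loc4 → South Co. plays X (best of 14, 15, 7, 5); North Co. gets 4.
- Loc5 → South Co. plays Y (best of 2, 1, 14, 6); North Co. gets 11.
Among 4, 9, 13, 4, 11, the best is 13 at Loc3. Subgame-perfect outcome: (Loc3, X) with payoffs (13, 11).
For the simultaneous game, intersect best replies.
North Co.'s best replies: W→Loc2; X→Loc2; Y→Loc5; Z→Loc1.
South Co.'s best replies: Loc1→Y; Loc2→Y; Loc3→X; Loc4→X; Loc5→Y.
Only (Loc5, Y) has each player best-responding; Nash payoffs (11, 14).
North Co.'s commitment gain: 13 − 11 = 2.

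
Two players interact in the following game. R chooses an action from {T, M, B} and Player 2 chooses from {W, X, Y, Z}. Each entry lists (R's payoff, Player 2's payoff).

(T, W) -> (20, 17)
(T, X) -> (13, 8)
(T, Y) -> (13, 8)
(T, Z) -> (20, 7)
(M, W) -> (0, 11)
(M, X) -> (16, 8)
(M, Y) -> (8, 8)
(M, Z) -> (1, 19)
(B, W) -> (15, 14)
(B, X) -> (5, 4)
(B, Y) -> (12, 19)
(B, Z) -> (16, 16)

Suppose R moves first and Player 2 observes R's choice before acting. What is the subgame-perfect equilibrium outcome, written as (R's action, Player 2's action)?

Work backward from Player 2's decision.
- T: BR = W, leader payoff 20.
- M: BR = Z, leader payoff 1.
- B: BR = Y, leader payoff 12.
Maximizing over 20, 1, 12, R chooses T. Subgame-perfect outcome: (T, W) with payoffs (20, 17).

(T, W)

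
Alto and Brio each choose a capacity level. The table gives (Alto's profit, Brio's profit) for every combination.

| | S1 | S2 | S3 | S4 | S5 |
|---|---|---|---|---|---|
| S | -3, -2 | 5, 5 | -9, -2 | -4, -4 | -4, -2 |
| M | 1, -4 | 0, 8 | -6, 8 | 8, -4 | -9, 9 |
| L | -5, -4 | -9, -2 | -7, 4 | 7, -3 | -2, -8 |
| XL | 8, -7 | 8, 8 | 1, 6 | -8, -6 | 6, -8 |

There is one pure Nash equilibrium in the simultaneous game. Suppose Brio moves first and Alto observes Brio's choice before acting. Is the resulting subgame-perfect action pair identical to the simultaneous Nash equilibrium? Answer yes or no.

Alto best-responds to each possible Brio move:
- S1 → Alto plays XL (best of -3, 1, -5, 8); Brio gets -7.
- S2 → Alto plays XL (best of 5, 0, -9, 8); Brio gets 8.
- S3 → Alto plays XL (best of -9, -6, -7, 1); Brio gets 6.
- S4 → Alto plays M (best of -4, 8, 7, -8); Brio gets -4.
- S5 → Alto plays XL (best of -4, -9, -2, 6); Brio gets -8.
Maximizing over -7, 8, 6, -4, -8, Brio chooses S2. Subgame-perfect outcome: (XL, S2) with payoffs (8, 8).
For the simultaneous game, intersect best replies.
Alto's best replies: S1→XL; S2→XL; S3→XL; S4→M; S5→XL.
Brio's best replies: S→S2; M→S5; L→S3; XL→S2.
The unique mutual best reply is (XL, S2), giving (8, 8).
Sequential outcome (XL, S2) coincides with the Nash profile (XL, S2).

yes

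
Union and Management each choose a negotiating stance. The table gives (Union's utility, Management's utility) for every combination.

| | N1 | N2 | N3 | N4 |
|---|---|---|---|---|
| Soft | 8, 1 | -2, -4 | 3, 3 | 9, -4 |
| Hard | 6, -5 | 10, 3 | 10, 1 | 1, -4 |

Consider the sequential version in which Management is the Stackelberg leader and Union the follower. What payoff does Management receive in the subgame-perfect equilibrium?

3

Work backward from Union's decision.
- N1 → Union plays Soft (best of 8, 6); Management gets 1.
- N2 → Union plays Hard (best of -2, 10); Management gets 3.
- N3 → Union plays Hard (best of 3, 10); Management gets 1.
- N4 → Union plays Soft (best of 9, 1); Management gets -4.
Management's induced payoffs are 1, 3, 1, -4, so Management commits to N2. Subgame-perfect outcome: (Hard, N2) with payoffs (10, 3).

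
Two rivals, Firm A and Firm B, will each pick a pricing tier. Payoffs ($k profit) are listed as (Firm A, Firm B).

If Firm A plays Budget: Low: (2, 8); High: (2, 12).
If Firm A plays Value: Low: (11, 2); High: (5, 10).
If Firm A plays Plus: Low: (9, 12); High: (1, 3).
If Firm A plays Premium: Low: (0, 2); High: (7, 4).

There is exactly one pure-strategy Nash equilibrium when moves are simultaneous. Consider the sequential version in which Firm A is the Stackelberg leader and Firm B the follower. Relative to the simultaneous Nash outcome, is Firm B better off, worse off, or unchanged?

better off

Work backward from Firm B's decision.
- Budget: Firm B compares 8, 12 and picks High; Firm A would get 2.
- Value: Firm B compares 2, 10 and picks High; Firm A would get 5.
- Plus: Firm B compares 12, 3 and picks Low; Firm A would get 9.
- Premium: Firm B compares 2, 4 and picks High; Firm A would get 7.
Among 2, 5, 9, 7, the best is 9 at Plus. Subgame-perfect outcome: (Plus, Low) with payoffs (9, 12).
For the simultaneous game, intersect best replies.
Firm A's best replies: Low→Value; High→Premium.
Firm B's best replies: Budget→High; Value→High; Plus→Low; Premium→High.
The unique mutual best reply is (Premium, High), giving (7, 4).
Firm B earns 12 sequentially versus 4 at the Nash outcome: better off.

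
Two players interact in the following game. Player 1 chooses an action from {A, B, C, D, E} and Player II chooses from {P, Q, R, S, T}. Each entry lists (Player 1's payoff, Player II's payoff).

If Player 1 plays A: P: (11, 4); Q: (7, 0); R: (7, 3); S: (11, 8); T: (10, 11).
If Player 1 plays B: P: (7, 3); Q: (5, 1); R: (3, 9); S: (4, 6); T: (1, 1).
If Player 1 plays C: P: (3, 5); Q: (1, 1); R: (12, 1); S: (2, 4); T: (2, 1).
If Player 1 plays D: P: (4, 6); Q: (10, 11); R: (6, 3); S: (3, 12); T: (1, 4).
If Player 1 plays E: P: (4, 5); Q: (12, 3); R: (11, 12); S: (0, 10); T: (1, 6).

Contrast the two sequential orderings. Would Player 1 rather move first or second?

If Player 1 leads: Player II's best replies are A→T, B→R, C→P, D→S, E→R; Player 1's induced payoffs 10, 3, 3, 3, 11; outcome (E, R), payoffs (11, 12).
If Player II leads: Player 1's best replies are P→A, Q→E, R→C, S→A, T→A; Player II's induced payoffs 4, 3, 1, 8, 11; outcome (A, T), payoffs (10, 11).
Player 1 gets 11 moving first and 10 moving second, so Player 1 prefers to move first.

first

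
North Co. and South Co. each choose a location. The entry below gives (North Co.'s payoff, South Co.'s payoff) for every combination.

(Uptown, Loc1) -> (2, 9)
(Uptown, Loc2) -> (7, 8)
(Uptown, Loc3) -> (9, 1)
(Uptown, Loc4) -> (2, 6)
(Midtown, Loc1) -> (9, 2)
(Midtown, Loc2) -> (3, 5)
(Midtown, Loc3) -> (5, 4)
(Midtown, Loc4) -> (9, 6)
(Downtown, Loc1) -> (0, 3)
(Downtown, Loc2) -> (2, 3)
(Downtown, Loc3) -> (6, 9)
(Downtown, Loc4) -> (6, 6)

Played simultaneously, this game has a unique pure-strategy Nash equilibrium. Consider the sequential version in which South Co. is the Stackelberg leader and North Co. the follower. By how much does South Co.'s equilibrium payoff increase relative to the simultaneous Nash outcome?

2

Solve by backward induction (South Co. leads).
- Loc1 → North Co. plays Midtown (best of 2, 9, 0); South Co. gets 2.
- Loc2 → North Co. plays Uptown (best of 7, 3, 2); South Co. gets 8.
- Loc3 → North Co. plays Uptown (best of 9, 5, 6); South Co. gets 1.
- Loc4 → North Co. plays Midtown (best of 2, 9, 6); South Co. gets 6.
Among 2, 8, 1, 6, the best is 8 at Loc2. Subgame-perfect outcome: (Uptown, Loc2) with payoffs (7, 8).
For the simultaneous game, intersect best replies.
North Co.'s best replies: Loc1→Midtown; Loc2→Uptown; Loc3→Uptown; Loc4→Midtown.
South Co.'s best replies: Uptown→Loc1; Midtown→Loc4; Downtown→Loc3.
Only (Midtown, Loc4) has each player best-responding; Nash payoffs (9, 6).
South Co.'s commitment gain: 8 − 6 = 2.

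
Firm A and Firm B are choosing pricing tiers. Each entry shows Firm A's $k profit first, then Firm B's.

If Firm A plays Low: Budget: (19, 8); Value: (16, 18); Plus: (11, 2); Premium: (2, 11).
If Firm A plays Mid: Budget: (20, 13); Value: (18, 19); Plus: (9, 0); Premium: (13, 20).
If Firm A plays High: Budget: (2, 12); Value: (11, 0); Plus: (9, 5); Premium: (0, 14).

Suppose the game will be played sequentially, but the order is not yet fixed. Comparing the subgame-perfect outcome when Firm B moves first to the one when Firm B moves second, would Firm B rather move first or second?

If Firm A leads: Firm B's best replies are Low→Value, Mid→Premium, High→Premium; Firm A's induced payoffs 16, 13, 0; outcome (Low, Value), payoffs (16, 18).
If Firm B leads: Firm A's best replies are Budget→Mid, Value→Mid, Plus→Low, Premium→Mid; Firm B's induced payoffs 13, 19, 2, 20; outcome (Mid, Premium), payoffs (13, 20).
Firm B gets 20 moving first and 18 moving second, so Firm B prefers to move first.

first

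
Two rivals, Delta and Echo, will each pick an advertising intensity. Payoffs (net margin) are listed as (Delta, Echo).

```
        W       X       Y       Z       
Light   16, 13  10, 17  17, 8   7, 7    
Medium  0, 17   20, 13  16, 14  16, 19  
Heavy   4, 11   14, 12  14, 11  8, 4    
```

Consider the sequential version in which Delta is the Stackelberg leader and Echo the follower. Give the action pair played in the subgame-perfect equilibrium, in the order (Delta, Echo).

Solve by backward induction (Delta leads).
- Light: BR = X, leader payoff 10.
- Medium: BR = Z, leader payoff 16.
- Heavy: BR = X, leader payoff 14.
Delta's induced payoffs are 10, 16, 14, so Delta commits to Medium. Subgame-perfect outcome: (Medium, Z) with payoffs (16, 19).

(Medium, Z)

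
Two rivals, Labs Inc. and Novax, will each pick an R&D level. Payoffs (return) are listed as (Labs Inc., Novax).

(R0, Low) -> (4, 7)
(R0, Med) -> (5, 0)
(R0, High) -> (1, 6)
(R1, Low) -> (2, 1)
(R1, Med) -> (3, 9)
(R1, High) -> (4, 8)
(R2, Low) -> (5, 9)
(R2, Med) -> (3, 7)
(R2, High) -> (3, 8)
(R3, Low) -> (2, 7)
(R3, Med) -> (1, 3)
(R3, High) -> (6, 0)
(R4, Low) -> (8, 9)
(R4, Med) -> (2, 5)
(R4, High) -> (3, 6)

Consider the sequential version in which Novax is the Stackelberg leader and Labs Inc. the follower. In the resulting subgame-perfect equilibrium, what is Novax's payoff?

9

Backward induction with Novax moving first.
- Low: BR = R4, leader payoff 9.
- Med: BR = R0, leader payoff 0.
- High: BR = R3, leader payoff 0.
Among 9, 0, 0, the best is 9 at Low. Subgame-perfect outcome: (R4, Low) with payoffs (8, 9).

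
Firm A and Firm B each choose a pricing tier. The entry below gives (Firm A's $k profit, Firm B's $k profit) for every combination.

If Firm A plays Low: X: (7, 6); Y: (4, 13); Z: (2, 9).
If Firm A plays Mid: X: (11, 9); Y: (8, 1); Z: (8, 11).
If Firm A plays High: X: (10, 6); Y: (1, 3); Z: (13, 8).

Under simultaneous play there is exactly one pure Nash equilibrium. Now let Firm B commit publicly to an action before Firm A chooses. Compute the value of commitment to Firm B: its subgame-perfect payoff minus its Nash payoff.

Work backward from Firm A's decision.
- X: Firm A compares 7, 11, 10 and picks Mid; Firm B would get 9.
- Y: Firm A compares 4, 8, 1 and picks Mid; Firm B would get 1.
- Z: Firm A compares 2, 8, 13 and picks High; Firm B would get 8.
Maximizing over 9, 1, 8, Firm B chooses X. Subgame-perfect outcome: (Mid, X) with payoffs (11, 9).
For the simultaneous game, intersect best replies.
Firm A's best replies: X→Mid; Y→Mid; Z→High.
Firm B's best replies: Low→Y; Mid→Z; High→Z.
The unique mutual best reply is (High, Z), giving (13, 8).
Firm B's commitment gain: 9 − 8 = 1.

1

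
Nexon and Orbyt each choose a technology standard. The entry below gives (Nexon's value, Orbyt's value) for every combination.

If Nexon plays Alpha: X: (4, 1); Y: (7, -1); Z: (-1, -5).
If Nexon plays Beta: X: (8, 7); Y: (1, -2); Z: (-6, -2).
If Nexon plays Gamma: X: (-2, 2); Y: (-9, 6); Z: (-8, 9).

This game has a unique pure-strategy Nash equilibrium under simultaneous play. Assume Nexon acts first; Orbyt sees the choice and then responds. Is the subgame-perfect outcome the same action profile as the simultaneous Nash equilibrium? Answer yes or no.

yes

Orbyt best-responds to each possible Nexon move:
- Alpha → Orbyt plays X (best of 1, -1, -5); Nexon gets 4.
- Beta → Orbyt plays X (best of 7, -2, -2); Nexon gets 8.
- Gamma → Orbyt plays Z (best of 2, 6, 9); Nexon gets -8.
Nexon's induced payoffs are 4, 8, -8, so Nexon commits to Beta. Subgame-perfect outcome: (Beta, X) with payoffs (8, 7).
Now find the simultaneous Nash equilibrium.
Nexon's best replies: X→Beta; Y→Alpha; Z→Alpha.
Orbyt's best replies: Alpha→X; Beta→X; Gamma→Z.
The unique mutual best reply is (Beta, X), giving (8, 7).
Sequential outcome (Beta, X) coincides with the Nash profile (Beta, X).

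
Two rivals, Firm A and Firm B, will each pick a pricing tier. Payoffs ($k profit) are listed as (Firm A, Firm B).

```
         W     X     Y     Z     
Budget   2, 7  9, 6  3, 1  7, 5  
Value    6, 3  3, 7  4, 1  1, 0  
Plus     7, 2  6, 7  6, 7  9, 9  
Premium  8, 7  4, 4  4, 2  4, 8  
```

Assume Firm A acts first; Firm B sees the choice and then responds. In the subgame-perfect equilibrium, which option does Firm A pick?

Plus

Backward induction with Firm A moving first.
- Budget → Firm B plays W (best of 7, 6, 1, 5); Firm A gets 2.
- Value → Firm B plays X (best of 3, 7, 1, 0); Firm A gets 3.
- Plus → Firm B plays Z (best of 2, 7, 7, 9); Firm A gets 9.
- Premium → Firm B plays Z (best of 7, 4, 2, 8); Firm A gets 4.
Firm A's induced payoffs are 2, 3, 9, 4, so Firm A commits to Plus. Subgame-perfect outcome: (Plus, Z) with payoffs (9, 9).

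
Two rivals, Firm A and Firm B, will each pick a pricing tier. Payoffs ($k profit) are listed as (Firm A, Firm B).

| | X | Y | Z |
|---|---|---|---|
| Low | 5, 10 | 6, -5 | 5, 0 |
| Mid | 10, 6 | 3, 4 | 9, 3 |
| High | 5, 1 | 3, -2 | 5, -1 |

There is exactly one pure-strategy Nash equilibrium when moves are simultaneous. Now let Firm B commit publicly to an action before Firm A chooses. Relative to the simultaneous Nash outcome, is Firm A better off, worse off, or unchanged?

Firm A best-responds to each possible Firm B move:
- X: BR = Mid, leader payoff 6.
- Y: BR = Low, leader payoff -5.
- Z: BR = Mid, leader payoff 3.
Maximizing over 6, -5, 3, Firm B chooses X. Subgame-perfect outcome: (Mid, X) with payoffs (10, 6).
For the simultaneous game, intersect best replies.
Firm A's best replies: X→Mid; Y→Low; Z→Mid.
Firm B's best replies: Low→X; Mid→X; High→X.
Only (Mid, X) has each player best-responding; Nash payoffs (10, 6).
Firm A earns 10 sequentially versus 10 at the Nash outcome: unchanged.

unchanged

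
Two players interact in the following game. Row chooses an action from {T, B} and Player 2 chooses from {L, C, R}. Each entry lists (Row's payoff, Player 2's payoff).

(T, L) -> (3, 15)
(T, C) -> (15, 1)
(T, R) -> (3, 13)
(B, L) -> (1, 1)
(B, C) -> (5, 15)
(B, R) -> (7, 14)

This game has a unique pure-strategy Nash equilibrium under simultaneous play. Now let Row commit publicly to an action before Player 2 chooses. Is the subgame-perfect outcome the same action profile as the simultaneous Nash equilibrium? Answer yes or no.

no

Backward induction with Row moving first.
- T: Player 2 compares 15, 1, 13 and picks L; Row would get 3.
- B: Player 2 compares 1, 15, 14 and picks C; Row would get 5.
Maximizing over 3, 5, Row chooses B. Subgame-perfect outcome: (B, C) with payoffs (5, 15).
Under simultaneous play:
Row's best replies: L→T; C→T; R→B.
Player 2's best replies: T→L; B→C.
The unique mutual best reply is (T, L), giving (3, 15).
Sequential outcome (B, C) differs from the Nash profile (T, L).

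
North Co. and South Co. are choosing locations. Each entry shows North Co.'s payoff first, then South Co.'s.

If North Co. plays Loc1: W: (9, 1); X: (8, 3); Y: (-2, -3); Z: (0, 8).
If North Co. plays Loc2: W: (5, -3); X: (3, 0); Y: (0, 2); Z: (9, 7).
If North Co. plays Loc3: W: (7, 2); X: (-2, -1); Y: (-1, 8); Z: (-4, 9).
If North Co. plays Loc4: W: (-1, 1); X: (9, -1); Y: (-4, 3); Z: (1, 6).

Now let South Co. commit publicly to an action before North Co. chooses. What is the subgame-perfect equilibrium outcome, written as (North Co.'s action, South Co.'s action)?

(Loc2, Z)

Backward induction with South Co. moving first.
- W: North Co. compares 9, 5, 7, -1 and picks Loc1; South Co. would get 1.
- X: North Co. compares 8, 3, -2, 9 and picks Loc4; South Co. would get -1.
- Y: North Co. compares -2, 0, -1, -4 and picks Loc2; South Co. would get 2.
- Z: North Co. compares 0, 9, -4, 1 and picks Loc2; South Co. would get 7.
South Co.'s induced payoffs are 1, -1, 2, 7, so South Co. commits to Z. Subgame-perfect outcome: (Loc2, Z) with payoffs (9, 7).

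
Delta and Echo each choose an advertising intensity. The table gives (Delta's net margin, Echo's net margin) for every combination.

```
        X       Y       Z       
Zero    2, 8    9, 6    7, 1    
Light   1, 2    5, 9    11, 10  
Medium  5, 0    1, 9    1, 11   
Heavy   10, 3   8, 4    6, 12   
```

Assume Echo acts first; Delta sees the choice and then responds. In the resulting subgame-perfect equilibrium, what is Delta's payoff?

Work backward from Delta's decision.
- X: BR = Heavy, leader payoff 3.
- Y: BR = Zero, leader payoff 6.
- Z: BR = Light, leader payoff 10.
Maximizing over 3, 6, 10, Echo chooses Z. Subgame-perfect outcome: (Light, Z) with payoffs (11, 10).

11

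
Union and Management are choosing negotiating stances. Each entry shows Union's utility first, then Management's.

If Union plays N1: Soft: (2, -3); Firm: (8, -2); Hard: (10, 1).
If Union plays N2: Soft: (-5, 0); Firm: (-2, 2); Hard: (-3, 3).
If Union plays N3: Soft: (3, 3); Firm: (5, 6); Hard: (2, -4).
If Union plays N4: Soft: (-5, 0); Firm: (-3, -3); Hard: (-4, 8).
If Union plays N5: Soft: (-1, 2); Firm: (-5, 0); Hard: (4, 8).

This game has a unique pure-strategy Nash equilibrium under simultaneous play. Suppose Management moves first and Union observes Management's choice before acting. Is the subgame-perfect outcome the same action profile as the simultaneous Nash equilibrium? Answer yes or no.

Solve by backward induction (Management leads).
- Soft: Union compares 2, -5, 3, -5, -1 and picks N3; Management would get 3.
- Firm: Union compares 8, -2, 5, -3, -5 and picks N1; Management would get -2.
- Hard: Union compares 10, -3, 2, -4, 4 and picks N1; Management would get 1.
Among 3, -2, 1, the best is 3 at Soft. Subgame-perfect outcome: (N3, Soft) with payoffs (3, 3).
Now find the simultaneous Nash equilibrium.
Union's best replies: Soft→N3; Firm→N1; Hard→N1.
Management's best replies: N1→Hard; N2→Hard; N3→Firm; N4→Hard; N5→Hard.
The unique mutual best reply is (N1, Hard), giving (10, 1).
Sequential outcome (N3, Soft) differs from the Nash profile (N1, Hard).

no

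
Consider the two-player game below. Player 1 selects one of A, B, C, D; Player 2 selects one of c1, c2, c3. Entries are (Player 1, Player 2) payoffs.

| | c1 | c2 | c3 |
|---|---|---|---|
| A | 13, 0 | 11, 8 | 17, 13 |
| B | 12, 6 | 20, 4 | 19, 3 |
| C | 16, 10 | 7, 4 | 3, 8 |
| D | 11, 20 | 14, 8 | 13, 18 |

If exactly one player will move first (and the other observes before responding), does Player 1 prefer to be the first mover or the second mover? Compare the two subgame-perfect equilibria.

If Player 1 leads: Player 2's best replies are A→c3, B→c1, C→c1, D→c1; Player 1's induced payoffs 17, 12, 16, 11; outcome (A, c3), payoffs (17, 13).
If Player 2 leads: Player 1's best replies are c1→C, c2→B, c3→B; Player 2's induced payoffs 10, 4, 3; outcome (C, c1), payoffs (16, 10).
Player 1 gets 17 moving first and 16 moving second, so Player 1 prefers to move first.

first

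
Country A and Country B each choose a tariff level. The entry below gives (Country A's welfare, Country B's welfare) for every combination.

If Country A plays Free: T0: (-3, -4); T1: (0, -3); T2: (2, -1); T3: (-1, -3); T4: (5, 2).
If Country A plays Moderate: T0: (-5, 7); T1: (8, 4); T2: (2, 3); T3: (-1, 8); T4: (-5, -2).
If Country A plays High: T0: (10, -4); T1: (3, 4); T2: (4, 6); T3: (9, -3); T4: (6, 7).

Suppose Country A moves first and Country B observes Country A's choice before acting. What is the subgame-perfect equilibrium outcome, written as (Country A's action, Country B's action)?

(High, T4)

Backward induction with Country A moving first.
- Free: BR = T4, leader payoff 5.
- Moderate: BR = T3, leader payoff -1.
- High: BR = T4, leader payoff 6.
Among 5, -1, 6, the best is 6 at High. Subgame-perfect outcome: (High, T4) with payoffs (6, 7).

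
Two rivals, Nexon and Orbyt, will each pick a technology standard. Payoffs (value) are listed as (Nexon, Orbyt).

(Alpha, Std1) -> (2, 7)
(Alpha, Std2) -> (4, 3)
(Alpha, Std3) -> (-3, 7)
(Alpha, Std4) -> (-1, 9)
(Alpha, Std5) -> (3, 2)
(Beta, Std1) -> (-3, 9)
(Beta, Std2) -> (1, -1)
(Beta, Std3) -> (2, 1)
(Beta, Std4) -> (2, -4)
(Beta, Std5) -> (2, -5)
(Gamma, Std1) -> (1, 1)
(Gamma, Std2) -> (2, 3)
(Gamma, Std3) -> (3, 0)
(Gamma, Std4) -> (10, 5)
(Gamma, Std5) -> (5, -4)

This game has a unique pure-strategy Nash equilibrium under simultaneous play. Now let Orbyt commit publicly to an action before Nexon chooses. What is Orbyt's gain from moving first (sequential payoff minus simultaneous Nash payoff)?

Nexon best-responds to each possible Orbyt move:
- Std1 → Nexon plays Alpha (best of 2, -3, 1); Orbyt gets 7.
- Std2 → Nexon plays Alpha (best of 4, 1, 2); Orbyt gets 3.
- Std3 → Nexon plays Gamma (best of -3, 2, 3); Orbyt gets 0.
- Std4 → Nexon plays Gamma (best of -1, 2, 10); Orbyt gets 5.
- Std5 → Nexon plays Gamma (best of 3, 2, 5); Orbyt gets -4.
Orbyt's induced payoffs are 7, 3, 0, 5, -4, so Orbyt commits to Std1. Subgame-perfect outcome: (Alpha, Std1) with payoffs (2, 7).
For the simultaneous game, intersect best replies.
Nexon's best replies: Std1→Alpha; Std2→Alpha; Std3→Gamma; Std4→Gamma; Std5→Gamma.
Orbyt's best replies: Alpha→Std4; Beta→Std1; Gamma→Std4.
Only (Gamma, Std4) has each player best-responding; Nash payoffs (10, 5).
Orbyt's commitment gain: 7 − 5 = 2.

2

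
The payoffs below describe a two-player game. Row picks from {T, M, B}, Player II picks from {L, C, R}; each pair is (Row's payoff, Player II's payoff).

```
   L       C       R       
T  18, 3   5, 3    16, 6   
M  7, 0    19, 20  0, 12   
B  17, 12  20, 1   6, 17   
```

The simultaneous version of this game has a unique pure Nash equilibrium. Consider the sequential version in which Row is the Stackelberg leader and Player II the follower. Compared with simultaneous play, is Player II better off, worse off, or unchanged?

Backward induction with Row moving first.
- T: BR = R, leader payoff 16.
- M: BR = C, leader payoff 19.
- B: BR = R, leader payoff 6.
Row's induced payoffs are 16, 19, 6, so Row commits to M. Subgame-perfect outcome: (M, C) with payoffs (19, 20).
Under simultaneous play:
Row's best replies: L→T; C→B; R→T.
Player II's best replies: T→R; M→C; B→R.
The unique mutual best reply is (T, R), giving (16, 6).
Player II earns 20 sequentially versus 6 at the Nash outcome: better off.

better off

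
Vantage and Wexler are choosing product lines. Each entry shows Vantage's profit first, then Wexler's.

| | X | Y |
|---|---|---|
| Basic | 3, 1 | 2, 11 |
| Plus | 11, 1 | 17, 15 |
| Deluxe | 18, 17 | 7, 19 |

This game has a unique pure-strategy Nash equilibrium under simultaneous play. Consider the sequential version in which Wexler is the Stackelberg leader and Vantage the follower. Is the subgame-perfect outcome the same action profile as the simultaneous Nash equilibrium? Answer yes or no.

no

Solve by backward induction (Wexler leads).
- X: BR = Deluxe, leader payoff 17.
- Y: BR = Plus, leader payoff 15.
Maximizing over 17, 15, Wexler chooses X. Subgame-perfect outcome: (Deluxe, X) with payoffs (18, 17).
For the simultaneous game, intersect best replies.
Vantage's best replies: X→Deluxe; Y→Plus.
Wexler's best replies: Basic→Y; Plus→Y; Deluxe→Y.
Only (Plus, Y) has each player best-responding; Nash payoffs (17, 15).
Sequential outcome (Deluxe, X) differs from the Nash profile (Plus, Y).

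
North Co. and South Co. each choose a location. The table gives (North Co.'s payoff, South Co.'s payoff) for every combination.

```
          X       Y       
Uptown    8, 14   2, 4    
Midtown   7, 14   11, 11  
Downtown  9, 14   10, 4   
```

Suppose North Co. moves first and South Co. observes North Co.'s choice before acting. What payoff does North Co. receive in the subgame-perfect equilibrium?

9

Work backward from South Co.'s decision.
- Uptown: BR = X, leader payoff 8.
- Midtown: BR = X, leader payoff 7.
- Downtown: BR = X, leader payoff 9.
Among 8, 7, 9, the best is 9 at Downtown. Subgame-perfect outcome: (Downtown, X) with payoffs (9, 14).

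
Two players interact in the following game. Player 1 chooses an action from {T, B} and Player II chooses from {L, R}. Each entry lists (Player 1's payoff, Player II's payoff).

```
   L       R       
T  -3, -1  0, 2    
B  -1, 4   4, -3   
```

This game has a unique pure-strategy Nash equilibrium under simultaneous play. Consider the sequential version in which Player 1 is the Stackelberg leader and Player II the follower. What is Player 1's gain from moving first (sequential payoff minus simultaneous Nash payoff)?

Backward induction with Player 1 moving first.
- T: Player II compares -1, 2 and picks R; Player 1 would get 0.
- B: Player II compares 4, -3 and picks L; Player 1 would get -1.
Maximizing over 0, -1, Player 1 chooses T. Subgame-perfect outcome: (T, R) with payoffs (0, 2).
For the simultaneous game, intersect best replies.
Player 1's best replies: L→B; R→B.
Player II's best replies: T→R; B→L.
The unique mutual best reply is (B, L), giving (-1, 4).
Player 1's commitment gain: 0 − -1 = 1.

1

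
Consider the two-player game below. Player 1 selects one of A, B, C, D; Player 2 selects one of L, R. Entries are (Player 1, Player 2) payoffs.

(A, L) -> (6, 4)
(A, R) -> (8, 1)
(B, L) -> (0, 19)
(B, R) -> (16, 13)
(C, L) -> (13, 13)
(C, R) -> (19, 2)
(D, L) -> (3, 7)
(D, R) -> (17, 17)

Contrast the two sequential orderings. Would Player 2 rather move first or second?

second

If Player 1 leads: Player 2's best replies are A→L, B→L, C→L, D→R; Player 1's induced payoffs 6, 0, 13, 17; outcome (D, R), payoffs (17, 17).
If Player 2 leads: Player 1's best replies are L→C, R→C; Player 2's induced payoffs 13, 2; outcome (C, L), payoffs (13, 13).
Player 2 gets 13 moving first and 17 moving second, so Player 2 prefers to move second.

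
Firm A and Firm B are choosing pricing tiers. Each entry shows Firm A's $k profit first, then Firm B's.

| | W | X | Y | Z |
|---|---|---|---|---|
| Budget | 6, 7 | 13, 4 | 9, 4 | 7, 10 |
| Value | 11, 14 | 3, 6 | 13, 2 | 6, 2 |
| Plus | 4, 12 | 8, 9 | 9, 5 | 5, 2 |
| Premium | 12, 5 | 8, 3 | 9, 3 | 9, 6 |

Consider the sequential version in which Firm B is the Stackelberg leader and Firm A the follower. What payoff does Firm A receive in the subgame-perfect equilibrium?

Backward induction with Firm B moving first.
- W: BR = Premium, leader payoff 5.
- X: BR = Budget, leader payoff 4.
- Y: BR = Value, leader payoff 2.
- Z: BR = Premium, leader payoff 6.
Firm B's induced payoffs are 5, 4, 2, 6, so Firm B commits to Z. Subgame-perfect outcome: (Premium, Z) with payoffs (9, 6).

9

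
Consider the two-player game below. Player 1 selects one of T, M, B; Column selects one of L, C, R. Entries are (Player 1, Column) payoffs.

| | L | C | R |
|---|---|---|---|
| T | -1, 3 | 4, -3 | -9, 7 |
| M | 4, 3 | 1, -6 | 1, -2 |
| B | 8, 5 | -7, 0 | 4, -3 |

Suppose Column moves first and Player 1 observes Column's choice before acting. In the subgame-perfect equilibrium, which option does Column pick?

L

Solve by backward induction (Column leads).
- L: Player 1 compares -1, 4, 8 and picks B; Column would get 5.
- C: Player 1 compares 4, 1, -7 and picks T; Column would get -3.
- R: Player 1 compares -9, 1, 4 and picks B; Column would get -3.
Maximizing over 5, -3, -3, Column chooses L. Subgame-perfect outcome: (B, L) with payoffs (8, 5).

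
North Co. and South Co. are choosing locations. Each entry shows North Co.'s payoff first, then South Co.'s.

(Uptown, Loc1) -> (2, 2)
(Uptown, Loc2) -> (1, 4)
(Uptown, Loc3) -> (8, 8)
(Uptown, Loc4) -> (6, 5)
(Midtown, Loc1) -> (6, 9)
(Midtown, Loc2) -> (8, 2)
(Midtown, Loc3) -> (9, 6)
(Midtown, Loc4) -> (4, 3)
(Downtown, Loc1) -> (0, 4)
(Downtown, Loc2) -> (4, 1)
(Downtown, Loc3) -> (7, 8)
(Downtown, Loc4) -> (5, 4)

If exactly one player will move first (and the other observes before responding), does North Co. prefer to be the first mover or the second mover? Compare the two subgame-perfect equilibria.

first

If North Co. leads: South Co.'s best replies are Uptown→Loc3, Midtown→Loc1, Downtown→Loc3; North Co.'s induced payoffs 8, 6, 7; outcome (Uptown, Loc3), payoffs (8, 8).
If South Co. leads: North Co.'s best replies are Loc1→Midtown, Loc2→Midtown, Loc3→Midtown, Loc4→Uptown; South Co.'s induced payoffs 9, 2, 6, 5; outcome (Midtown, Loc1), payoffs (6, 9).
North Co. gets 8 moving first and 6 moving second, so North Co. prefers to move first.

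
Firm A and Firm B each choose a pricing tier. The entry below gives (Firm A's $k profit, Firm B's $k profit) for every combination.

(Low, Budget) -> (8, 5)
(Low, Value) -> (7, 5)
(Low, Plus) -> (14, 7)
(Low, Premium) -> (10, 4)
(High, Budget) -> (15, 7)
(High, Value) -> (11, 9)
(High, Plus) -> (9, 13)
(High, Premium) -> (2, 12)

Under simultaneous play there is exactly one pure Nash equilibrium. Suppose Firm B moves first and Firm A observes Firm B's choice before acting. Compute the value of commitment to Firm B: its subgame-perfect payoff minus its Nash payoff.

Work backward from Firm A's decision.
- Budget: BR = High, leader payoff 7.
- Value: BR = High, leader payoff 9.
- Plus: BR = Low, leader payoff 7.
- Premium: BR = Low, leader payoff 4.
Maximizing over 7, 9, 7, 4, Firm B chooses Value. Subgame-perfect outcome: (High, Value) with payoffs (11, 9).
Now find the simultaneous Nash equilibrium.
Firm A's best replies: Budget→High; Value→High; Plus→Low; Premium→Low.
Firm B's best replies: Low→Plus; High→Plus.
The unique mutual best reply is (Low, Plus), giving (14, 7).
Firm B's commitment gain: 9 − 7 = 2.

2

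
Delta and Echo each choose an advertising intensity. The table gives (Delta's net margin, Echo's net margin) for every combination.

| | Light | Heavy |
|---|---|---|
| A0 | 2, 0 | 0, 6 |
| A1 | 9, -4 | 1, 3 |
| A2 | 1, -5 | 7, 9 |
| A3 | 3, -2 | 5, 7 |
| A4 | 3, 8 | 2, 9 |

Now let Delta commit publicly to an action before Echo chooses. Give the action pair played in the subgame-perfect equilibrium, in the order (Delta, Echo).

Work backward from Echo's decision.
- A0 → Echo plays Heavy (best of 0, 6); Delta gets 0.
- A1 → Echo plays Heavy (best of -4, 3); Delta gets 1.
- A2 → Echo plays Heavy (best of -5, 9); Delta gets 7.
- A3 → Echo plays Heavy (best of -2, 7); Delta gets 5.
- A4 → Echo plays Heavy (best of 8, 9); Delta gets 2.
Maximizing over 0, 1, 7, 5, 2, Delta chooses A2. Subgame-perfect outcome: (A2, Heavy) with payoffs (7, 9).

(A2, Heavy)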